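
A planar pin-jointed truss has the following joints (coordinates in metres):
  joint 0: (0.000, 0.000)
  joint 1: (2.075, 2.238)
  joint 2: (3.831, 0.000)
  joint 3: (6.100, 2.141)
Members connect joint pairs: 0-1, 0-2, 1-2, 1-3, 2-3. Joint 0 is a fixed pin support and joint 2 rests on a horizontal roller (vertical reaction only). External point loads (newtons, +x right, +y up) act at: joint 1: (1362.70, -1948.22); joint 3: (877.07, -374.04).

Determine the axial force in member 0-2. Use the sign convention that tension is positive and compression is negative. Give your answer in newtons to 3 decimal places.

N=4 nodes, M=5 members, R=3 reactions → 2N=8, M+R=8
member 0 (0-1): L=3.0519, (cx,cy)=(0.6799,0.7333)
member 1 (0-2): L=3.8310, (cx,cy)=(1.0000,0.0000)
member 2 (1-2): L=2.8447, (cx,cy)=(0.6173,-0.7867)
member 3 (1-3): L=4.0262, (cx,cy)=(0.9997,-0.0241)
member 4 (2-3): L=3.1197, (cx,cy)=(0.7273,0.6863)
solve A·x = −loads:
  F[0-1] = +838.3417 N (tension)
  F[0-2] = +1669.7832 N (tension)
  F[1-2] = -3295.7910 N (compression)
  F[1-3] = +1242.1179 N (tension)
  F[2-3] = -501.4096 N (compression)
  Rx@0 = -2239.7700 N
  Ry@0 = -614.7617 N
  Ry@2 = +2937.0217 N

1669.783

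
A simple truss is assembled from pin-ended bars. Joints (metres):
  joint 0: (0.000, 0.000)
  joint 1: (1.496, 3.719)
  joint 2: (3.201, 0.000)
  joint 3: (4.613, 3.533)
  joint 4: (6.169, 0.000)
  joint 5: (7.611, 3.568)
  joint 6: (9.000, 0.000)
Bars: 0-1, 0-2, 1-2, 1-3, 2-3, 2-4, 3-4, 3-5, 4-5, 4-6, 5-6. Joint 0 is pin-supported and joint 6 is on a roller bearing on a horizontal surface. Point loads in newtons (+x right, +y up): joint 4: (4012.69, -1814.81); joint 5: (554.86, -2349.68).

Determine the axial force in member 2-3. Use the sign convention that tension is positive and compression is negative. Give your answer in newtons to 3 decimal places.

-808.972

N=7 nodes, M=11 members, R=3 reactions → 2N=14, M+R=14
member 0 (0-1): L=4.0086, (cx,cy)=(0.3732,0.9278)
member 1 (0-2): L=3.2010, (cx,cy)=(1.0000,0.0000)
member 2 (1-2): L=4.0912, (cx,cy)=(0.4167,-0.9090)
member 3 (1-3): L=3.1225, (cx,cy)=(0.9982,-0.0596)
member 4 (2-3): L=3.8047, (cx,cy)=(0.3711,0.9286)
member 5 (2-4): L=2.9680, (cx,cy)=(1.0000,0.0000)
member 6 (3-4): L=3.8605, (cx,cy)=(0.4031,-0.9152)
member 7 (3-5): L=2.9982, (cx,cy)=(0.9999,0.0117)
member 8 (4-5): L=3.8484, (cx,cy)=(0.3747,0.9271)
member 9 (4-6): L=2.8310, (cx,cy)=(1.0000,0.0000)
member 10 (5-6): L=3.8288, (cx,cy)=(0.3628,-0.9319)
solve A·x = −loads:
  F[0-1] = -769.0860 N (compression)
  F[0-2] = +4854.5702 N (tension)
  F[1-2] = +826.3817 N (tension)
  F[1-3] = -632.5357 N (compression)
  F[2-3] = -808.9719 N (compression)
  F[2-4] = +5499.1871 N (tension)
  F[3-4] = +763.8449 N (tension)
  F[3-5] = -1239.5968 N (compression)
  F[4-5] = +1203.4360 N (tension)
  F[4-6] = +1343.4404 N (tension)
  F[5-6] = -3703.2441 N (compression)
  Rx@0 = -4567.5500 N
  Ry@0 = +713.5214 N
  Ry@6 = +3450.9686 N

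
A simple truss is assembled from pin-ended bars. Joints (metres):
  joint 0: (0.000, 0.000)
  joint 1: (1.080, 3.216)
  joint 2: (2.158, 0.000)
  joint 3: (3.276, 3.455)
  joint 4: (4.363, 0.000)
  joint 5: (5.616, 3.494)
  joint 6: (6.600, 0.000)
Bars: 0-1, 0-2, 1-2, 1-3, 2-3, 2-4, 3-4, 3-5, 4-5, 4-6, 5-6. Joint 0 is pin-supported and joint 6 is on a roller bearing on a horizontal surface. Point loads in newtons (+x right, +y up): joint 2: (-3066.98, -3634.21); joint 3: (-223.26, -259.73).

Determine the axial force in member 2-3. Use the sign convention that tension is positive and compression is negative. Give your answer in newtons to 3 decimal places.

N=7 nodes, M=11 members, R=3 reactions → 2N=14, M+R=14
member 0 (0-1): L=3.3925, (cx,cy)=(0.3183,0.9480)
member 1 (0-2): L=2.1580, (cx,cy)=(1.0000,0.0000)
member 2 (1-2): L=3.3919, (cx,cy)=(0.3178,-0.9482)
member 3 (1-3): L=2.2090, (cx,cy)=(0.9941,0.1082)
member 4 (2-3): L=3.6314, (cx,cy)=(0.3079,0.9514)
member 5 (2-4): L=2.2050, (cx,cy)=(1.0000,0.0000)
member 6 (3-4): L=3.6220, (cx,cy)=(0.3001,-0.9539)
member 7 (3-5): L=2.3403, (cx,cy)=(0.9999,0.0167)
member 8 (4-5): L=3.7119, (cx,cy)=(0.3376,0.9413)
member 9 (4-6): L=2.2370, (cx,cy)=(1.0000,0.0000)
member 10 (5-6): L=3.6299, (cx,cy)=(0.2711,-0.9626)
solve A·x = −loads:
  F[0-1] = -2841.4467 N (compression)
  F[0-2] = -2385.6674 N (compression)
  F[1-2] = +2640.7445 N (tension)
  F[1-3] = -1754.1498 N (compression)
  F[2-3] = +1188.0928 N (tension)
  F[2-4] = +1154.8123 N (tension)
  F[3-4] = -1271.8364 N (compression)
  F[3-5] = -773.2241 N (compression)
  F[4-5] = +1288.8624 N (tension)
  F[4-6] = +338.0420 N (tension)
  F[5-6] = -1247.0163 N (compression)
  Rx@0 = +3290.2400 N
  Ry@0 = +2693.6162 N
  Ry@6 = +1200.3238 N

1188.093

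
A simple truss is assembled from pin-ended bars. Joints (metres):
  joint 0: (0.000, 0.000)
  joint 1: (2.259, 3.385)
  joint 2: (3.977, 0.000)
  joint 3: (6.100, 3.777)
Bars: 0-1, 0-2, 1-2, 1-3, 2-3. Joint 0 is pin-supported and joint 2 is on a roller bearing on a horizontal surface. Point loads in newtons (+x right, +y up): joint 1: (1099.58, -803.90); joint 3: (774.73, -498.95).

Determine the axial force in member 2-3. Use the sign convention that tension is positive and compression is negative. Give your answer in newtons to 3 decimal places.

N=4 nodes, M=5 members, R=3 reactions → 2N=8, M+R=8
member 0 (0-1): L=4.0696, (cx,cy)=(0.5551,0.8318)
member 1 (0-2): L=3.9770, (cx,cy)=(1.0000,0.0000)
member 2 (1-2): L=3.7960, (cx,cy)=(0.4526,-0.8917)
member 3 (1-3): L=3.8610, (cx,cy)=(0.9948,0.1015)
member 4 (2-3): L=4.3328, (cx,cy)=(0.4900,0.8717)
solve A·x = −loads:
  F[0-1] = +1912.4494 N (tension)
  F[0-2] = +812.7149 N (tension)
  F[1-2] = -2557.3000 N (compression)
  F[1-3] = +1125.2113 N (tension)
  F[2-3] = -703.4200 N (compression)
  Rx@0 = -1874.3100 N
  Ry@0 = -1590.7478 N
  Ry@2 = +2893.5978 N

-703.420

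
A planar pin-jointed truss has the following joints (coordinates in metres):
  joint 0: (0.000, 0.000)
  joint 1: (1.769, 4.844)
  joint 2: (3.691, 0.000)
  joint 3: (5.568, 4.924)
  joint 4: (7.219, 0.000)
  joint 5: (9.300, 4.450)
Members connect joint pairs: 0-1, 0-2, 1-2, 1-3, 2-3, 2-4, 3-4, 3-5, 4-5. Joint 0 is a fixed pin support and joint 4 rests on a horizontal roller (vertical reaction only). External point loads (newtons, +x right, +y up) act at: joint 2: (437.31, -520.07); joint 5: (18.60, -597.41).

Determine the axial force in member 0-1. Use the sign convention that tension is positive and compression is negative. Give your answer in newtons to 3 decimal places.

-75.037

N=6 nodes, M=9 members, R=3 reactions → 2N=12, M+R=12
member 0 (0-1): L=5.1569, (cx,cy)=(0.3430,0.9393)
member 1 (0-2): L=3.6910, (cx,cy)=(1.0000,0.0000)
member 2 (1-2): L=5.2114, (cx,cy)=(0.3688,-0.9295)
member 3 (1-3): L=3.7998, (cx,cy)=(0.9998,0.0211)
member 4 (2-3): L=5.2696, (cx,cy)=(0.3562,0.9344)
member 5 (2-4): L=3.5280, (cx,cy)=(1.0000,0.0000)
member 6 (3-4): L=5.1934, (cx,cy)=(0.3179,-0.9481)
member 7 (3-5): L=3.7620, (cx,cy)=(0.9920,-0.1260)
member 8 (4-5): L=4.9125, (cx,cy)=(0.4236,0.9058)
solve A·x = −loads:
  F[0-1] = -75.0375 N (compression)
  F[0-2] = +481.6505 N (tension)
  F[1-2] = +74.6233 N (tension)
  F[1-3] = -53.2740 N (compression)
  F[2-3] = +482.3429 N (tension)
  F[2-4] = -99.9448 N (compression)
  F[3-4] = -511.8630 N (compression)
  F[3-5] = +283.5268 N (tension)
  F[4-5] = -620.0691 N (compression)
  Rx@0 = -455.9100 N
  Ry@0 = +70.4844 N
  Ry@4 = +1046.9956 N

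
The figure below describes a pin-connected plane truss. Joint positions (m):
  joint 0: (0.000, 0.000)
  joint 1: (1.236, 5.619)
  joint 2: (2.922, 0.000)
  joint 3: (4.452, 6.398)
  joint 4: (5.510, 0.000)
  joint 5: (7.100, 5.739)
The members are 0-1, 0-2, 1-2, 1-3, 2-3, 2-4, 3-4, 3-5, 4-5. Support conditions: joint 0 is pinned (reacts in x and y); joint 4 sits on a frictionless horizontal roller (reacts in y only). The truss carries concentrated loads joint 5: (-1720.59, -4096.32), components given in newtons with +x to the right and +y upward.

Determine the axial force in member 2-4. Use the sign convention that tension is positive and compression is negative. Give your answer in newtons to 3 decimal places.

-1296.099

N=6 nodes, M=9 members, R=3 reactions → 2N=12, M+R=12
member 0 (0-1): L=5.7533, (cx,cy)=(0.2148,0.9767)
member 1 (0-2): L=2.9220, (cx,cy)=(1.0000,0.0000)
member 2 (1-2): L=5.8665, (cx,cy)=(0.2874,-0.9578)
member 3 (1-3): L=3.3090, (cx,cy)=(0.9719,0.2354)
member 4 (2-3): L=6.5784, (cx,cy)=(0.2326,0.9726)
member 5 (2-4): L=2.5880, (cx,cy)=(1.0000,0.0000)
member 6 (3-4): L=6.4849, (cx,cy)=(0.1631,-0.9866)
member 7 (3-5): L=2.7288, (cx,cy)=(0.9704,-0.2415)
member 8 (4-5): L=5.9552, (cx,cy)=(0.2670,0.9637)
solve A·x = −loads:
  F[0-1] = -624.6237 N (compression)
  F[0-2] = -1586.4009 N (compression)
  F[1-2] = +562.1182 N (tension)
  F[1-3] = -304.2913 N (compression)
  F[2-3] = -553.5844 N (compression)
  F[2-4] = -1296.0987 N (compression)
  F[3-4] = +756.5348 N (tension)
  F[3-5] = -564.6316 N (compression)
  F[4-5] = -4392.1212 N (compression)
  Rx@0 = +1720.5900 N
  Ry@0 = +610.0394 N
  Ry@4 = +3486.2806 N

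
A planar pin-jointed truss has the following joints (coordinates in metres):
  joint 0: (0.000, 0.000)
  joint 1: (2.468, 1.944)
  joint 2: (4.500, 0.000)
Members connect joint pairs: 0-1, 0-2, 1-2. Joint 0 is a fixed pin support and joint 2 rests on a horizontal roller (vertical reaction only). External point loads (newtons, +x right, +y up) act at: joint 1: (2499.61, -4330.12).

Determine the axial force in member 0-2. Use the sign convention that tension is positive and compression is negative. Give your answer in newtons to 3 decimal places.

N=3 nodes, M=3 members, R=3 reactions → 2N=6, M+R=6
member 0 (0-1): L=3.1417, (cx,cy)=(0.7856,0.6188)
member 1 (0-2): L=4.5000, (cx,cy)=(1.0000,0.0000)
member 2 (1-2): L=2.8121, (cx,cy)=(0.7226,-0.6913)
solve A·x = −loads:
  F[0-1] = -1414.8202 N (compression)
  F[0-2] = +3611.0456 N (tension)
  F[1-2] = -4997.4332 N (compression)
  Rx@0 = -2499.6100 N
  Ry@0 = +875.4582 N
  Ry@2 = +3454.6618 N

3611.046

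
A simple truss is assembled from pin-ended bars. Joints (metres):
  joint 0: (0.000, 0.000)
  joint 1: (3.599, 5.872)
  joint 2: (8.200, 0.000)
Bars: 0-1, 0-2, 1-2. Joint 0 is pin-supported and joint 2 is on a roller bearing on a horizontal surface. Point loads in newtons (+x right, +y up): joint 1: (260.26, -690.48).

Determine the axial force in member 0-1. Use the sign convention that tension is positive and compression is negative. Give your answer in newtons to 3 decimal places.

N=3 nodes, M=3 members, R=3 reactions → 2N=6, M+R=6
member 0 (0-1): L=6.8872, (cx,cy)=(0.5226,0.8526)
member 1 (0-2): L=8.2000, (cx,cy)=(1.0000,0.0000)
member 2 (1-2): L=7.4599, (cx,cy)=(0.6168,-0.7871)
solve A·x = −loads:
  F[0-1] = -235.8143 N (compression)
  F[0-2] = +383.4884 N (tension)
  F[1-2] = -621.7717 N (compression)
  Rx@0 = -260.2600 N
  Ry@0 = +201.0551 N
  Ry@2 = +489.4249 N

-235.814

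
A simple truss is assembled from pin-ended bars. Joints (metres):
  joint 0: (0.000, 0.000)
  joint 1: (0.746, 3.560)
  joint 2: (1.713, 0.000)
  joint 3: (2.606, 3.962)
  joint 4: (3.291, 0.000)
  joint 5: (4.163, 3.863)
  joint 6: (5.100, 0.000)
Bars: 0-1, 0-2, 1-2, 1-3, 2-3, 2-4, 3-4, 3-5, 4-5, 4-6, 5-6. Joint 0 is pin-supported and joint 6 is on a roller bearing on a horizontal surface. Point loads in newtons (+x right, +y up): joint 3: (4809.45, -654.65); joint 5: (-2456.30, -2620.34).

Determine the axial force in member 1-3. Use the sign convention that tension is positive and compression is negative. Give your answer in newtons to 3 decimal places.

N=7 nodes, M=11 members, R=3 reactions → 2N=14, M+R=14
member 0 (0-1): L=3.6373, (cx,cy)=(0.2051,0.9787)
member 1 (0-2): L=1.7130, (cx,cy)=(1.0000,0.0000)
member 2 (1-2): L=3.6890, (cx,cy)=(0.2621,-0.9650)
member 3 (1-3): L=1.9029, (cx,cy)=(0.9774,0.2113)
member 4 (2-3): L=4.0614, (cx,cy)=(0.2199,0.9755)
member 5 (2-4): L=1.5780, (cx,cy)=(1.0000,0.0000)
member 6 (3-4): L=4.0208, (cx,cy)=(0.1704,-0.9854)
member 7 (3-5): L=1.5601, (cx,cy)=(0.9980,-0.0635)
member 8 (4-5): L=3.9602, (cx,cy)=(0.2202,0.9755)
member 9 (4-6): L=1.8090, (cx,cy)=(1.0000,0.0000)
member 10 (5-6): L=3.9750, (cx,cy)=(0.2357,-0.9718)
solve A·x = −loads:
  F[0-1] = +1097.5271 N (tension)
  F[0-2] = +2128.0517 N (tension)
  F[1-2] = -1003.7771 N (compression)
  F[1-3] = +499.4920 N (tension)
  F[2-3] = +992.9776 N (tension)
  F[2-4] = +1646.5992 N (tension)
  F[3-4] = -1506.3054 N (compression)
  F[3-5] = -3854.0448 N (compression)
  F[4-5] = +1521.6305 N (tension)
  F[4-6] = +1054.9280 N (tension)
  F[5-6] = -4475.2977 N (compression)
  Rx@0 = -2353.1500 N
  Ry@0 = -1074.1957 N
  Ry@6 = +4349.1857 N

499.492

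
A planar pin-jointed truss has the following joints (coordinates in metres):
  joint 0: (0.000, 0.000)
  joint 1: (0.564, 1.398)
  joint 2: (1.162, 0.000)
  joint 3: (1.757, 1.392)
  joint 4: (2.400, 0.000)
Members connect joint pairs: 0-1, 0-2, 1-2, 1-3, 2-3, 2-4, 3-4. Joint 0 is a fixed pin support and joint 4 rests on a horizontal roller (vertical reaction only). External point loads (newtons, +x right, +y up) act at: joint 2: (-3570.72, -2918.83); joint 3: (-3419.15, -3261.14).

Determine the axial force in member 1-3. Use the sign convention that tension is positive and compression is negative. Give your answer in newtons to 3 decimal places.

N=5 nodes, M=7 members, R=3 reactions → 2N=10, M+R=10
member 0 (0-1): L=1.5075, (cx,cy)=(0.3741,0.9274)
member 1 (0-2): L=1.1620, (cx,cy)=(1.0000,0.0000)
member 2 (1-2): L=1.5205, (cx,cy)=(0.3933,-0.9194)
member 3 (1-3): L=1.1930, (cx,cy)=(1.0000,-0.0050)
member 4 (2-3): L=1.5138, (cx,cy)=(0.3930,0.9195)
member 5 (2-4): L=1.2380, (cx,cy)=(1.0000,0.0000)
member 6 (3-4): L=1.5333, (cx,cy)=(0.4193,-0.9078)
solve A·x = −loads:
  F[0-1] = -4704.0864 N (compression)
  F[0-2] = -5229.9114 N (compression)
  F[1-2] = +4764.6787 N (tension)
  F[1-3] = -3633.8775 N (compression)
  F[2-3] = -1589.8465 N (compression)
  F[2-4] = +839.5582 N (tension)
  F[3-4] = -2002.0577 N (compression)
  Rx@0 = +6989.8700 N
  Ry@0 = +4362.4506 N
  Ry@4 = +1817.5194 N

-3633.877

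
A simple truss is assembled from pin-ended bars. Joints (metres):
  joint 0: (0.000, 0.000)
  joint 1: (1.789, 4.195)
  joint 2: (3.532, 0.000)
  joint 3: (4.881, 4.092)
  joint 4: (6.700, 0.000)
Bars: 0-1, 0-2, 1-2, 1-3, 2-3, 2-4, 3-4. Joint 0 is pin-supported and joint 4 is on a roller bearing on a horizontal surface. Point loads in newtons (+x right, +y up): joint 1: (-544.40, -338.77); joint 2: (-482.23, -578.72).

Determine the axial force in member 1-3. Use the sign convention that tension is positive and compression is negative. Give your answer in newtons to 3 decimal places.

N=5 nodes, M=7 members, R=3 reactions → 2N=10, M+R=10
member 0 (0-1): L=4.5605, (cx,cy)=(0.3923,0.9198)
member 1 (0-2): L=3.5320, (cx,cy)=(1.0000,0.0000)
member 2 (1-2): L=4.5427, (cx,cy)=(0.3837,-0.9235)
member 3 (1-3): L=3.0937, (cx,cy)=(0.9994,-0.0333)
member 4 (2-3): L=4.3086, (cx,cy)=(0.3131,0.9497)
member 5 (2-4): L=3.1680, (cx,cy)=(1.0000,0.0000)
member 6 (3-4): L=4.4781, (cx,cy)=(0.4062,-0.9138)
solve A·x = −loads:
  F[0-1] = -937.9957 N (compression)
  F[0-2] = -658.6750 N (compression)
  F[1-2] = +568.9870 N (tension)
  F[1-3] = -41.8945 N (compression)
  F[2-3] = +56.1036 N (tension)
  F[2-4] = +24.3057 N (tension)
  F[3-4] = -59.8366 N (compression)
  Rx@0 = +1026.6300 N
  Ry@0 = +862.8123 N
  Ry@4 = +54.6777 N

-41.895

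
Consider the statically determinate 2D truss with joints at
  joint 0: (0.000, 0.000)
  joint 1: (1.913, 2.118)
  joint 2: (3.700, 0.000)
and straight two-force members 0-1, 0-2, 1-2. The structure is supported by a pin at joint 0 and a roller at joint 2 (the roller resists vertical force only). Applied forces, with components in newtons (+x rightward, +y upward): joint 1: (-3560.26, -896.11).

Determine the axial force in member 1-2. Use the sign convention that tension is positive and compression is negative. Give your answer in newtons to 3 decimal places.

N=3 nodes, M=3 members, R=3 reactions → 2N=6, M+R=6
member 0 (0-1): L=2.8540, (cx,cy)=(0.6703,0.7421)
member 1 (0-2): L=3.7000, (cx,cy)=(1.0000,0.0000)
member 2 (1-2): L=2.7712, (cx,cy)=(0.6449,-0.7643)
solve A·x = −loads:
  F[0-1] = -3329.4404 N (compression)
  F[0-2] = -1328.6026 N (compression)
  F[1-2] = +2060.3033 N (tension)
  Rx@0 = +3560.2600 N
  Ry@0 = +2470.8052 N
  Ry@2 = -1574.6952 N

2060.303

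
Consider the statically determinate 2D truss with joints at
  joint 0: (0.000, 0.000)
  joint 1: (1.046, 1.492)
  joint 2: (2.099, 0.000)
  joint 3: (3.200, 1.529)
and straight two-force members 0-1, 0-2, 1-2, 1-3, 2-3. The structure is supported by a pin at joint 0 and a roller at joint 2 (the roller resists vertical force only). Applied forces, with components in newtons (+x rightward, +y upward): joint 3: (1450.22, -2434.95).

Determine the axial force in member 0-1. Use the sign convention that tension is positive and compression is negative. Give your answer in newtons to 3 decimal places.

N=4 nodes, M=5 members, R=3 reactions → 2N=8, M+R=8
member 0 (0-1): L=1.8221, (cx,cy)=(0.5741,0.8188)
member 1 (0-2): L=2.0990, (cx,cy)=(1.0000,0.0000)
member 2 (1-2): L=1.8262, (cx,cy)=(0.5766,-0.8170)
member 3 (1-3): L=2.1543, (cx,cy)=(0.9999,0.0172)
member 4 (2-3): L=1.8842, (cx,cy)=(0.5843,0.8115)
solve A·x = −loads:
  F[0-1] = +2849.9809 N (tension)
  F[0-2] = -185.8159 N (compression)
  F[1-2] = -2788.0827 N (compression)
  F[1-3] = +3244.1750 N (tension)
  F[2-3] = -3069.1995 N (compression)
  Rx@0 = -1450.2200 N
  Ry@0 = -2333.6190 N
  Ry@2 = +4768.5690 N

2849.981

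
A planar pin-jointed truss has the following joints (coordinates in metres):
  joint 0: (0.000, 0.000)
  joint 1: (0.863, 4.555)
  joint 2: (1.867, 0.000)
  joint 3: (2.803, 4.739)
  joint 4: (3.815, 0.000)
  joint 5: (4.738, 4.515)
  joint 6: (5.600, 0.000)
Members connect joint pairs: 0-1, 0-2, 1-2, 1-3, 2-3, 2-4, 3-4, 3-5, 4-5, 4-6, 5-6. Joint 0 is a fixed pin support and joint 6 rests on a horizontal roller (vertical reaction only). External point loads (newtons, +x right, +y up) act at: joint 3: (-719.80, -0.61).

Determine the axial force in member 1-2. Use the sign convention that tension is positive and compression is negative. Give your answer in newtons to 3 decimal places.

N=7 nodes, M=11 members, R=3 reactions → 2N=14, M+R=14
member 0 (0-1): L=4.6360, (cx,cy)=(0.1862,0.9825)
member 1 (0-2): L=1.8670, (cx,cy)=(1.0000,0.0000)
member 2 (1-2): L=4.6643, (cx,cy)=(0.2153,-0.9766)
member 3 (1-3): L=1.9487, (cx,cy)=(0.9955,0.0944)
member 4 (2-3): L=4.8306, (cx,cy)=(0.1938,0.9810)
member 5 (2-4): L=1.9480, (cx,cy)=(1.0000,0.0000)
member 6 (3-4): L=4.8459, (cx,cy)=(0.2088,-0.9780)
member 7 (3-5): L=1.9479, (cx,cy)=(0.9934,-0.1150)
member 8 (4-5): L=4.6084, (cx,cy)=(0.2003,0.9797)
member 9 (4-6): L=1.7850, (cx,cy)=(1.0000,0.0000)
member 10 (5-6): L=4.5965, (cx,cy)=(0.1875,-0.9823)
solve A·x = −loads:
  F[0-1] = -620.2771 N (compression)
  F[0-2] = -604.3351 N (compression)
  F[1-2] = +600.3004 N (tension)
  F[1-3] = -245.7778 N (compression)
  F[2-3] = -597.5537 N (compression)
  F[2-4] = -359.3342 N (compression)
  F[3-4] = +594.7193 N (tension)
  F[3-5] = +236.7042 N (tension)
  F[4-5] = -593.6345 N (compression)
  F[4-6] = -116.2364 N (compression)
  F[5-6] = +619.8220 N (tension)
  Rx@0 = +719.8000 N
  Ry@0 = +609.4354 N
  Ry@6 = -608.8254 N

600.300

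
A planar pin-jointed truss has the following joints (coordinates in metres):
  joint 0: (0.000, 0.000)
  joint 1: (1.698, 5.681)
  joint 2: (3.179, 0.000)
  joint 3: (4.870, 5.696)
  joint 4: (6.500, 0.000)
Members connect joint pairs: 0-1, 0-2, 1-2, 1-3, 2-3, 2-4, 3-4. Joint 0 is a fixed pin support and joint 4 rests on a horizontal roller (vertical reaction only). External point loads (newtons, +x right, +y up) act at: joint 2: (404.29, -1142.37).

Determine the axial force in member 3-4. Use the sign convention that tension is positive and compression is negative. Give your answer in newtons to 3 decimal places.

N=5 nodes, M=7 members, R=3 reactions → 2N=10, M+R=10
member 0 (0-1): L=5.9293, (cx,cy)=(0.2864,0.9581)
member 1 (0-2): L=3.1790, (cx,cy)=(1.0000,0.0000)
member 2 (1-2): L=5.8709, (cx,cy)=(0.2523,-0.9677)
member 3 (1-3): L=3.1720, (cx,cy)=(1.0000,0.0047)
member 4 (2-3): L=5.9417, (cx,cy)=(0.2846,0.9586)
member 5 (2-4): L=3.3210, (cx,cy)=(1.0000,0.0000)
member 6 (3-4): L=5.9246, (cx,cy)=(0.2751,-0.9614)
solve A·x = −loads:
  F[0-1] = -609.1766 N (compression)
  F[0-2] = +578.7417 N (tension)
  F[1-2] = +601.5763 N (tension)
  F[1-3] = -326.2104 N (compression)
  F[2-3] = +584.4169 N (tension)
  F[2-4] = +159.8827 N (tension)
  F[3-4] = -581.1332 N (compression)
  Rx@0 = -404.2900 N
  Ry@0 = +583.6632 N
  Ry@4 = +558.7068 N

-581.133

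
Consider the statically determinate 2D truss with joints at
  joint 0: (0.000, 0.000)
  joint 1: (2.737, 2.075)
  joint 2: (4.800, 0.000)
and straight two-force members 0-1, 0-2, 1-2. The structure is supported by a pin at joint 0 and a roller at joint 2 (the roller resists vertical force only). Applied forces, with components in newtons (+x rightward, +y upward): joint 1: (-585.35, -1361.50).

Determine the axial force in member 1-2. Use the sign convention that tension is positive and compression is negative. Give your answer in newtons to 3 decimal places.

-737.917

N=3 nodes, M=3 members, R=3 reactions → 2N=6, M+R=6
member 0 (0-1): L=3.4346, (cx,cy)=(0.7969,0.6041)
member 1 (0-2): L=4.8000, (cx,cy)=(1.0000,0.0000)
member 2 (1-2): L=2.9260, (cx,cy)=(0.7051,-0.7092)
solve A·x = −loads:
  F[0-1] = -1387.4369 N (compression)
  F[0-2] = +520.2704 N (tension)
  F[1-2] = -737.9165 N (compression)
  Rx@0 = +585.3500 N
  Ry@0 = +838.2033 N
  Ry@2 = +523.2967 N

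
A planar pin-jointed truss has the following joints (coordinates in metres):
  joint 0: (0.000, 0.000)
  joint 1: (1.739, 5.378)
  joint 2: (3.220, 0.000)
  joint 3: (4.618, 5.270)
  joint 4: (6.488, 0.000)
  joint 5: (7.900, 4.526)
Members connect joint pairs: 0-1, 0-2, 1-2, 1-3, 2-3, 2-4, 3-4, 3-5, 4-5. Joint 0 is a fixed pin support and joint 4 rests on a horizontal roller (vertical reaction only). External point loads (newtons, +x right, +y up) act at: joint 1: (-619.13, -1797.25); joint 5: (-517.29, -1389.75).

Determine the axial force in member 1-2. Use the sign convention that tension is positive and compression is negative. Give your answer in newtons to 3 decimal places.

N=6 nodes, M=9 members, R=3 reactions → 2N=12, M+R=12
member 0 (0-1): L=5.6522, (cx,cy)=(0.3077,0.9515)
member 1 (0-2): L=3.2200, (cx,cy)=(1.0000,0.0000)
member 2 (1-2): L=5.5782, (cx,cy)=(0.2655,-0.9641)
member 3 (1-3): L=2.8810, (cx,cy)=(0.9993,-0.0375)
member 4 (2-3): L=5.4523, (cx,cy)=(0.2564,0.9666)
member 5 (2-4): L=3.2680, (cx,cy)=(1.0000,0.0000)
member 6 (3-4): L=5.5919, (cx,cy)=(0.3344,-0.9424)
member 7 (3-5): L=3.3653, (cx,cy)=(0.9753,-0.2211)
member 8 (4-5): L=4.7411, (cx,cy)=(0.2978,0.9546)
solve A·x = −loads:
  F[0-1] = -1983.3431 N (compression)
  F[0-2] = -526.2057 N (compression)
  F[1-2] = +93.8563 N (tension)
  F[1-3] = -16.0142 N (compression)
  F[2-3] = -93.6177 N (compression)
  F[2-4] = -477.2829 N (compression)
  F[3-4] = +114.1872 N (tension)
  F[3-5] = -80.1764 N (compression)
  F[4-5] = -1474.3792 N (compression)
  Rx@0 = +1136.4200 N
  Ry@0 = +1887.1376 N
  Ry@4 = +1299.8624 N

93.856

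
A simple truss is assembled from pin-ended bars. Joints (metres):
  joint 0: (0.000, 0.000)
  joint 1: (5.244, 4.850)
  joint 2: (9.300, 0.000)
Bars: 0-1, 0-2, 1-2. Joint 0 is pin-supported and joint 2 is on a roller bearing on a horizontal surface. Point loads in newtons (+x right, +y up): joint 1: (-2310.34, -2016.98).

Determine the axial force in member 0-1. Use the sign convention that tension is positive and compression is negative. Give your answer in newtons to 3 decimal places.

N=3 nodes, M=3 members, R=3 reactions → 2N=6, M+R=6
member 0 (0-1): L=7.1430, (cx,cy)=(0.7341,0.6790)
member 1 (0-2): L=9.3000, (cx,cy)=(1.0000,0.0000)
member 2 (1-2): L=6.3225, (cx,cy)=(0.6415,-0.7671)
solve A·x = −loads:
  F[0-1] = -3070.0317 N (compression)
  F[0-2] = -56.4815 N (compression)
  F[1-2] = +88.0430 N (tension)
  Rx@0 = +2310.3400 N
  Ry@0 = +2084.5183 N
  Ry@2 = -67.5383 N

-3070.032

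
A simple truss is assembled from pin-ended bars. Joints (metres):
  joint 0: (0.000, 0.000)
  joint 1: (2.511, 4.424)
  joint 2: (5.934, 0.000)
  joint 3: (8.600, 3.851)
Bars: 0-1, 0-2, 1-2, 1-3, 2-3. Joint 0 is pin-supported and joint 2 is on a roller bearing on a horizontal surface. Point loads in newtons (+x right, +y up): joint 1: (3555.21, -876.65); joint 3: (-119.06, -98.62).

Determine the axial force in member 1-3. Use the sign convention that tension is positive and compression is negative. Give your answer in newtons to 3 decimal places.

N=4 nodes, M=5 members, R=3 reactions → 2N=8, M+R=8
member 0 (0-1): L=5.0869, (cx,cy)=(0.4936,0.8697)
member 1 (0-2): L=5.9340, (cx,cy)=(1.0000,0.0000)
member 2 (1-2): L=5.5936, (cx,cy)=(0.6119,-0.7909)
member 3 (1-3): L=6.1159, (cx,cy)=(0.9956,-0.0937)
member 4 (2-3): L=4.6838, (cx,cy)=(0.5692,0.8222)
solve A·x = −loads:
  F[0-1] = +2428.3442 N (tension)
  F[0-2] = +2237.4766 N (tension)
  F[1-2] = -3772.9738 N (compression)
  F[1-3] = -47.8910 N (compression)
  F[2-3] = -125.4037 N (compression)
  Rx@0 = -3436.1500 N
  Ry@0 = -2111.8802 N
  Ry@2 = +3087.1502 N

-47.891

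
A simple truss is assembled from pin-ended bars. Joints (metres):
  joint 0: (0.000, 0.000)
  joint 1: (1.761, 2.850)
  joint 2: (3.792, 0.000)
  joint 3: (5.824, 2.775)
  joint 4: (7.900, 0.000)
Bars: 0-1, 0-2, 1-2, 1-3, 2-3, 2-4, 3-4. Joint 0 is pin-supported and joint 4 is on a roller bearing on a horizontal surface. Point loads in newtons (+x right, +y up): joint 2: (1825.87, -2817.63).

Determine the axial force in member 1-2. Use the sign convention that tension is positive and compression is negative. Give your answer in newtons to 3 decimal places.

N=5 nodes, M=7 members, R=3 reactions → 2N=10, M+R=10
member 0 (0-1): L=3.3502, (cx,cy)=(0.5256,0.8507)
member 1 (0-2): L=3.7920, (cx,cy)=(1.0000,0.0000)
member 2 (1-2): L=3.4996, (cx,cy)=(0.5803,-0.8144)
member 3 (1-3): L=4.0637, (cx,cy)=(0.9998,-0.0185)
member 4 (2-3): L=3.4394, (cx,cy)=(0.5908,0.8068)
member 5 (2-4): L=4.1080, (cx,cy)=(1.0000,0.0000)
member 6 (3-4): L=3.4656, (cx,cy)=(0.5990,-0.8007)
solve A·x = −loads:
  F[0-1] = -1722.3006 N (compression)
  F[0-2] = +2731.1893 N (tension)
  F[1-2] = +1843.9191 N (tension)
  F[1-3] = -1975.7667 N (compression)
  F[2-3] = +1631.0902 N (tension)
  F[2-4] = +1011.7881 N (tension)
  F[3-4] = -1689.0440 N (compression)
  Rx@0 = -1825.8700 N
  Ry@0 = +1465.1676 N
  Ry@4 = +1352.4624 N

1843.919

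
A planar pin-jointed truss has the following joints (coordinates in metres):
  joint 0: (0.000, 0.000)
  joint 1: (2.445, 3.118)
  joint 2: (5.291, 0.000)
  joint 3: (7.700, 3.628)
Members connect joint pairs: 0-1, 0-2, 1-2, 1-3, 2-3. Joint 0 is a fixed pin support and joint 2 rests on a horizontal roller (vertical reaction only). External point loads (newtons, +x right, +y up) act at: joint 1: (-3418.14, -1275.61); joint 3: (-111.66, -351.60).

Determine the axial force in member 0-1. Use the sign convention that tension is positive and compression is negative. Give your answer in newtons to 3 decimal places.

N=4 nodes, M=5 members, R=3 reactions → 2N=8, M+R=8
member 0 (0-1): L=3.9623, (cx,cy)=(0.6171,0.7869)
member 1 (0-2): L=5.2910, (cx,cy)=(1.0000,0.0000)
member 2 (1-2): L=4.2216, (cx,cy)=(0.6742,-0.7386)
member 3 (1-3): L=5.2797, (cx,cy)=(0.9953,0.0966)
member 4 (2-3): L=4.3550, (cx,cy)=(0.5532,0.8331)
solve A·x = −loads:
  F[0-1] = -3325.5789 N (compression)
  F[0-2] = -1477.7072 N (compression)
  F[1-2] = +1833.1845 N (tension)
  F[1-3] = +130.8047 N (tension)
  F[2-3] = -437.2188 N (compression)
  Rx@0 = +3529.8000 N
  Ry@0 = +2616.9429 N
  Ry@2 = -989.7329 N

-3325.579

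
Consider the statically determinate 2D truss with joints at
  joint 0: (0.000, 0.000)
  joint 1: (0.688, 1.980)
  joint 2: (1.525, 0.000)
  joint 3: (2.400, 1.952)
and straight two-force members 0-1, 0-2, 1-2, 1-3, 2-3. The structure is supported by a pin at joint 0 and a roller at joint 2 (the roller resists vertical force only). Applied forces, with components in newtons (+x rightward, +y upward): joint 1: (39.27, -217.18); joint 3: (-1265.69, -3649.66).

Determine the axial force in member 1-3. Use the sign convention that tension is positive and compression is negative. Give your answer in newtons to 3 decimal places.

N=4 nodes, M=5 members, R=3 reactions → 2N=8, M+R=8
member 0 (0-1): L=2.0961, (cx,cy)=(0.3282,0.9446)
member 1 (0-2): L=1.5250, (cx,cy)=(1.0000,0.0000)
member 2 (1-2): L=2.1496, (cx,cy)=(0.3894,-0.9211)
member 3 (1-3): L=1.7122, (cx,cy)=(0.9999,-0.0164)
member 4 (2-3): L=2.1391, (cx,cy)=(0.4090,0.9125)
solve A·x = −loads:
  F[0-1] = +429.5691 N (tension)
  F[0-2] = -1367.4151 N (compression)
  F[1-2] = -682.8519 N (compression)
  F[1-3] = +367.6541 N (tension)
  F[2-3] = -3992.9715 N (compression)
  Rx@0 = +1226.4200 N
  Ry@0 = -405.7709 N
  Ry@2 = +4272.6109 N

367.654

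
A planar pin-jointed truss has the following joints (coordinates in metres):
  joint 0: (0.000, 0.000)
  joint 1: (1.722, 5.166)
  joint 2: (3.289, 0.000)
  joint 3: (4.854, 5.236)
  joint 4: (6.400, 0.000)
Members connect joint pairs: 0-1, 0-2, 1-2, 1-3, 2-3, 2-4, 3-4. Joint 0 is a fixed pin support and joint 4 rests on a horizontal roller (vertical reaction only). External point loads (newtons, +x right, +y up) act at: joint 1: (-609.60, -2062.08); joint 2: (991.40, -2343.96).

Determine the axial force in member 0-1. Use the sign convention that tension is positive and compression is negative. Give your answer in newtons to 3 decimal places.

N=5 nodes, M=7 members, R=3 reactions → 2N=10, M+R=10
member 0 (0-1): L=5.4454, (cx,cy)=(0.3162,0.9487)
member 1 (0-2): L=3.2890, (cx,cy)=(1.0000,0.0000)
member 2 (1-2): L=5.3984, (cx,cy)=(0.2903,-0.9569)
member 3 (1-3): L=3.1328, (cx,cy)=(0.9998,0.0223)
member 4 (2-3): L=5.4649, (cx,cy)=(0.2864,0.9581)
member 5 (2-4): L=3.1110, (cx,cy)=(1.0000,0.0000)
member 6 (3-4): L=5.4595, (cx,cy)=(0.2832,-0.9591)
solve A·x = −loads:
  F[0-1] = -3308.4776 N (compression)
  F[0-2] = +1428.0325 N (tension)
  F[1-2] = +1107.3519 N (tension)
  F[1-3] = -758.2523 N (compression)
  F[2-3] = +1340.4251 N (tension)
  F[2-4] = +374.2001 N (tension)
  F[3-4] = -1321.4322 N (compression)
  Rx@0 = -381.8000 N
  Ry@0 = +3138.6974 N
  Ry@4 = +1267.3426 N

-3308.478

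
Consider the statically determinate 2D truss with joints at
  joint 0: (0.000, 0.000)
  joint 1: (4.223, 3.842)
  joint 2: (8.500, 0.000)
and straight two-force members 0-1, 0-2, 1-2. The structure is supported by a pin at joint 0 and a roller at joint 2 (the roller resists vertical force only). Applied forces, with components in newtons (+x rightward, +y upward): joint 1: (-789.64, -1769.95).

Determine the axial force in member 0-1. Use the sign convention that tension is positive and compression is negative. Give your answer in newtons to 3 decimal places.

-1853.795

N=3 nodes, M=3 members, R=3 reactions → 2N=6, M+R=6
member 0 (0-1): L=5.7092, (cx,cy)=(0.7397,0.6730)
member 1 (0-2): L=8.5000, (cx,cy)=(1.0000,0.0000)
member 2 (1-2): L=5.7492, (cx,cy)=(0.7439,-0.6683)
solve A·x = −loads:
  F[0-1] = -1853.7949 N (compression)
  F[0-2] = +581.5869 N (tension)
  F[1-2] = -781.7814 N (compression)
  Rx@0 = +789.6400 N
  Ry@0 = +1247.5145 N
  Ry@2 = +522.4355 N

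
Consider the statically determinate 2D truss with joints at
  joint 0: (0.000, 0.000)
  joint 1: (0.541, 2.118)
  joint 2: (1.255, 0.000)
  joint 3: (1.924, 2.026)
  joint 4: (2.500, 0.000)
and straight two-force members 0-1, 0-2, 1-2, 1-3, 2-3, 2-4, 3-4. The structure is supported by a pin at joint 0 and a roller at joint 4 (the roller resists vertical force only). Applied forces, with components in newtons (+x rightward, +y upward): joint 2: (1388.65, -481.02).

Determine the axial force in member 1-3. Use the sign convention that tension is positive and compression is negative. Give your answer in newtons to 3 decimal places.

-145.519

N=5 nodes, M=7 members, R=3 reactions → 2N=10, M+R=10
member 0 (0-1): L=2.1860, (cx,cy)=(0.2475,0.9689)
member 1 (0-2): L=1.2550, (cx,cy)=(1.0000,0.0000)
member 2 (1-2): L=2.2351, (cx,cy)=(0.3194,-0.9476)
member 3 (1-3): L=1.3861, (cx,cy)=(0.9978,-0.0664)
member 4 (2-3): L=2.1336, (cx,cy)=(0.3136,0.9496)
member 5 (2-4): L=1.2450, (cx,cy)=(1.0000,0.0000)
member 6 (3-4): L=2.1063, (cx,cy)=(0.2735,-0.9619)
solve A·x = −loads:
  F[0-1] = -247.2391 N (compression)
  F[0-2] = +1449.8377 N (tension)
  F[1-2] = +262.9862 N (tension)
  F[1-3] = -145.5188 N (compression)
  F[2-3] = +244.1244 N (tension)
  F[2-4] = +68.6515 N (tension)
  F[3-4] = -251.0414 N (compression)
  Rx@0 = -1388.6500 N
  Ry@0 = +239.5480 N
  Ry@4 = +241.4720 N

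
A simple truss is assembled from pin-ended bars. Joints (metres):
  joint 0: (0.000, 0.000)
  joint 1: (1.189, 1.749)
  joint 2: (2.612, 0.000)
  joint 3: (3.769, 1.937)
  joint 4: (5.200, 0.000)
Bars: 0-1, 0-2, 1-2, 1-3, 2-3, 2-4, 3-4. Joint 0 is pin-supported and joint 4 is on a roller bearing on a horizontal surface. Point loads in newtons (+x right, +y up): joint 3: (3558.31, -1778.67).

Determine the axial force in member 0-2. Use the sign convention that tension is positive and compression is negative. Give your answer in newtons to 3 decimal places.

N=5 nodes, M=7 members, R=3 reactions → 2N=10, M+R=10
member 0 (0-1): L=2.1149, (cx,cy)=(0.5622,0.8270)
member 1 (0-2): L=2.6120, (cx,cy)=(1.0000,0.0000)
member 2 (1-2): L=2.2548, (cx,cy)=(0.6311,-0.7757)
member 3 (1-3): L=2.5868, (cx,cy)=(0.9974,0.0727)
member 4 (2-3): L=2.2562, (cx,cy)=(0.5128,0.8585)
member 5 (2-4): L=2.5880, (cx,cy)=(1.0000,0.0000)
member 6 (3-4): L=2.4083, (cx,cy)=(0.5942,-0.8043)
solve A·x = −loads:
  F[0-1] = +1010.8795 N (tension)
  F[0-2] = +2989.9869 N (tension)
  F[1-2] = -967.0192 N (compression)
  F[1-3] = +1181.7436 N (tension)
  F[2-3] = +873.7371 N (tension)
  F[2-4] = +1931.6388 N (tension)
  F[3-4] = -3250.7995 N (compression)
  Rx@0 = -3558.3100 N
  Ry@0 = -835.9942 N
  Ry@4 = +2614.6642 N

2989.987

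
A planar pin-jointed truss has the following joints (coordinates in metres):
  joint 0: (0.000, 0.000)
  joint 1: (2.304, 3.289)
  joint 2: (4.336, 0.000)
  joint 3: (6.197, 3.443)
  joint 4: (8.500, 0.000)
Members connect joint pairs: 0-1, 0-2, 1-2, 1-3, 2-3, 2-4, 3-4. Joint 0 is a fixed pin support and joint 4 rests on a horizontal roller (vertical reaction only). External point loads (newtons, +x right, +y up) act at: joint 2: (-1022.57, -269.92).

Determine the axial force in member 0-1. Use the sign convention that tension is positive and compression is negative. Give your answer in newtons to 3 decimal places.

N=5 nodes, M=7 members, R=3 reactions → 2N=10, M+R=10
member 0 (0-1): L=4.0157, (cx,cy)=(0.5737,0.8190)
member 1 (0-2): L=4.3360, (cx,cy)=(1.0000,0.0000)
member 2 (1-2): L=3.8661, (cx,cy)=(0.5256,-0.8507)
member 3 (1-3): L=3.8960, (cx,cy)=(0.9992,0.0395)
member 4 (2-3): L=3.9138, (cx,cy)=(0.4755,0.8797)
member 5 (2-4): L=4.1640, (cx,cy)=(1.0000,0.0000)
member 6 (3-4): L=4.1422, (cx,cy)=(0.5560,-0.8312)
solve A·x = −loads:
  F[0-1] = -161.4453 N (compression)
  F[0-2] = -929.9413 N (compression)
  F[1-2] = +147.5171 N (tension)
  F[1-3] = -170.2964 N (compression)
  F[2-3] = +164.1694 N (tension)
  F[2-4] = +92.1006 N (tension)
  F[3-4] = -165.6542 N (compression)
  Rx@0 = +1022.5700 N
  Ry@0 = +132.2290 N
  Ry@4 = +137.6910 N

-161.445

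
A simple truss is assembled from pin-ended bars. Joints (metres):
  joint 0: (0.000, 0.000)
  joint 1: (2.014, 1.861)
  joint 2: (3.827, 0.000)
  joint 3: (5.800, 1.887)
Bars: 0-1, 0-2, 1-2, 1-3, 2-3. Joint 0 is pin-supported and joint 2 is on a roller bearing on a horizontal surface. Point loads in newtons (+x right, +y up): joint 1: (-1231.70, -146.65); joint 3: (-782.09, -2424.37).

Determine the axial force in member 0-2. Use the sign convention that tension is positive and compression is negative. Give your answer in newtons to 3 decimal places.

-2225.711

N=4 nodes, M=5 members, R=3 reactions → 2N=8, M+R=8
member 0 (0-1): L=2.7422, (cx,cy)=(0.7345,0.6787)
member 1 (0-2): L=3.8270, (cx,cy)=(1.0000,0.0000)
member 2 (1-2): L=2.5981, (cx,cy)=(0.6978,-0.7163)
member 3 (1-3): L=3.7861, (cx,cy)=(1.0000,0.0069)
member 4 (2-3): L=2.7301, (cx,cy)=(0.7227,0.6912)
solve A·x = −loads:
  F[0-1] = +288.5416 N (tension)
  F[0-2] = -2225.7105 N (compression)
  F[1-2] = -461.1960 N (compression)
  F[1-3] = +1765.4889 N (tension)
  F[2-3] = -3525.1169 N (compression)
  Rx@0 = +2013.7900 N
  Ry@0 = -195.8213 N
  Ry@2 = +2766.8413 N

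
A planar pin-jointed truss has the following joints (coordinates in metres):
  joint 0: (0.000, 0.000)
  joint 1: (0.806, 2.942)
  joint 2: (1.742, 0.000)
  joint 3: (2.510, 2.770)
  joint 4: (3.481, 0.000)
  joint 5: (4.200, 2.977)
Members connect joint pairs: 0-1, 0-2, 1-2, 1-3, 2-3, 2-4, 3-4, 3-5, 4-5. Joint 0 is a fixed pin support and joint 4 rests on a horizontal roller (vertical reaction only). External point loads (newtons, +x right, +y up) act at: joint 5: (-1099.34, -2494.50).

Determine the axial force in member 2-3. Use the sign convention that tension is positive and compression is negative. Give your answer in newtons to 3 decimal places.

N=6 nodes, M=9 members, R=3 reactions → 2N=12, M+R=12
member 0 (0-1): L=3.0504, (cx,cy)=(0.2642,0.9645)
member 1 (0-2): L=1.7420, (cx,cy)=(1.0000,0.0000)
member 2 (1-2): L=3.0873, (cx,cy)=(0.3032,-0.9529)
member 3 (1-3): L=1.7127, (cx,cy)=(0.9949,-0.1004)
member 4 (2-3): L=2.8745, (cx,cy)=(0.2672,0.9636)
member 5 (2-4): L=1.7390, (cx,cy)=(1.0000,0.0000)
member 6 (3-4): L=2.9353, (cx,cy)=(0.3308,-0.9437)
member 7 (3-5): L=1.7026, (cx,cy)=(0.9926,0.1216)
member 8 (4-5): L=3.0626, (cx,cy)=(0.2348,0.9721)
solve A·x = −loads:
  F[0-1] = -440.5907 N (compression)
  F[0-2] = -982.9241 N (compression)
  F[1-2] = +473.4557 N (tension)
  F[1-3] = -261.2777 N (compression)
  F[2-3] = -468.1922 N (compression)
  F[2-4] = -714.2930 N (compression)
  F[3-4] = +383.8275 N (tension)
  F[3-5] = -515.8459 N (compression)
  F[4-5] = -2501.7044 N (compression)
  Rx@0 = +1099.3400 N
  Ry@0 = +424.9324 N
  Ry@4 = +2069.5676 N

-468.192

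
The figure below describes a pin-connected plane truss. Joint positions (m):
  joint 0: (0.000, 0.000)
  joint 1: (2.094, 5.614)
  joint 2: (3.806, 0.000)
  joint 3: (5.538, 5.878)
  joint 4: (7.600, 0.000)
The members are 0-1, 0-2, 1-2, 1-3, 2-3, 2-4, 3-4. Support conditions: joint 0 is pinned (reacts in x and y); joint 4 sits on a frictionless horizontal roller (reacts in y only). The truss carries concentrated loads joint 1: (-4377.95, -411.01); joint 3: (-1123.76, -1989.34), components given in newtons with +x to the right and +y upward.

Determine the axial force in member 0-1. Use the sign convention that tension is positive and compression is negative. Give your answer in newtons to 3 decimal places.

-5273.060

N=5 nodes, M=7 members, R=3 reactions → 2N=10, M+R=10
member 0 (0-1): L=5.9918, (cx,cy)=(0.3495,0.9369)
member 1 (0-2): L=3.8060, (cx,cy)=(1.0000,0.0000)
member 2 (1-2): L=5.8692, (cx,cy)=(0.2917,-0.9565)
member 3 (1-3): L=3.4541, (cx,cy)=(0.9971,0.0764)
member 4 (2-3): L=6.1279, (cx,cy)=(0.2826,0.9592)
member 5 (2-4): L=3.7940, (cx,cy)=(1.0000,0.0000)
member 6 (3-4): L=6.2292, (cx,cy)=(0.3310,-0.9436)
solve A·x = −loads:
  F[0-1] = -5273.0602 N (compression)
  F[0-2] = -3658.8977 N (compression)
  F[1-2] = +4825.8475 N (tension)
  F[1-3] = +1130.7920 N (tension)
  F[2-3] = -4812.2021 N (compression)
  F[2-4] = -891.1072 N (compression)
  F[3-4] = +2691.9838 N (tension)
  Rx@0 = +5501.7100 N
  Ry@0 = +4940.5675 N
  Ry@4 = -2540.2175 N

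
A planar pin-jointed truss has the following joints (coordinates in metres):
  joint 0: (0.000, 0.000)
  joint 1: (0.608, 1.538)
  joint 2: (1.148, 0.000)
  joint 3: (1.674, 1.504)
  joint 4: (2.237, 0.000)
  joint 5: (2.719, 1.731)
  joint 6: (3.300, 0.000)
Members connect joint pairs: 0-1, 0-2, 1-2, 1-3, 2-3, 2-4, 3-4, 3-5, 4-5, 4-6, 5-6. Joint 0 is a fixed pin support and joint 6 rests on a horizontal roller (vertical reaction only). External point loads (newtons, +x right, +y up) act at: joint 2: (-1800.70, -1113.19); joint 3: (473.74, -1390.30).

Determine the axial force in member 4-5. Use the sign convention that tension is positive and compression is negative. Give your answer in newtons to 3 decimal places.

N=7 nodes, M=11 members, R=3 reactions → 2N=14, M+R=14
member 0 (0-1): L=1.6538, (cx,cy)=(0.3676,0.9300)
member 1 (0-2): L=1.1480, (cx,cy)=(1.0000,0.0000)
member 2 (1-2): L=1.6300, (cx,cy)=(0.3313,-0.9435)
member 3 (1-3): L=1.0665, (cx,cy)=(0.9995,-0.0319)
member 4 (2-3): L=1.5933, (cx,cy)=(0.3301,0.9439)
member 5 (2-4): L=1.0890, (cx,cy)=(1.0000,0.0000)
member 6 (3-4): L=1.6059, (cx,cy)=(0.3506,-0.9365)
member 7 (3-5): L=1.0694, (cx,cy)=(0.9772,0.2123)
member 8 (4-5): L=1.7969, (cx,cy)=(0.2682,0.9634)
member 9 (4-6): L=1.0630, (cx,cy)=(1.0000,0.0000)
member 10 (5-6): L=1.8259, (cx,cy)=(0.3182,-0.9480)
solve A·x = −loads:
  F[0-1] = -1285.0549 N (compression)
  F[0-2] = -854.5294 N (compression)
  F[1-2] = +1297.0787 N (tension)
  F[1-3] = -902.5848 N (compression)
  F[2-3] = -117.2178 N (compression)
  F[2-4] = +1414.5628 N (tension)
  F[3-4] = -1595.4622 N (compression)
  F[3-5] = -875.1748 N (compression)
  F[4-5] = +1551.0497 N (tension)
  F[4-6] = +439.1659 N (tension)
  F[5-6] = -1380.1623 N (compression)
  Rx@0 = +1326.9600 N
  Ry@0 = +1195.0629 N
  Ry@6 = +1308.4271 N

1551.050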